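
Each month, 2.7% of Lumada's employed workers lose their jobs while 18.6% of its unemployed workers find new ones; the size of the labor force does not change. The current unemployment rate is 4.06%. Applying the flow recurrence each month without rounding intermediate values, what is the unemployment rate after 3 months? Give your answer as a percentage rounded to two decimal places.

With a fixed labor force, u_{t+1} = u_t + s·(1−u_t) − f·u_t = u_t·(1−s−f) + s.
Here 1−s−f = 0.787 and s = 0.027.
u_1 = 0.040600 × 0.787 + 0.027 = 0.058952.
u_2 = 0.058952 × 0.787 + 0.027 = 0.073395.
u_3 = 0.073395 × 0.787 + 0.027 = 0.084762.

Unemployment rate after three months ≈ 8.48%.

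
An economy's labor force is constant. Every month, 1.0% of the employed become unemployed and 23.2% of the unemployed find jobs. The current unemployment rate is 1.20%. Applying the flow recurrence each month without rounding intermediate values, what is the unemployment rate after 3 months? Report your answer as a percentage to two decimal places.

With a fixed labor force, u_{t+1} = u_t + s·(1−u_t) − f·u_t = u_t·(1−s−f) + s.
Here 1−s−f = 0.758 and s = 0.010.
u_1 = 0.012000 × 0.758 + 0.010 = 0.019096.
u_2 = 0.019096 × 0.758 + 0.010 = 0.024475.
u_3 = 0.024475 × 0.758 + 0.010 = 0.028552.

Unemployment rate after three months ≈ 2.86%.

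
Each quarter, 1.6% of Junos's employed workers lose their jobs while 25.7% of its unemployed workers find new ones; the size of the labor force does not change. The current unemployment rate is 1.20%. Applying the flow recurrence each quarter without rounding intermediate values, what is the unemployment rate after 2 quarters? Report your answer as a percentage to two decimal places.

Unemployment rate after two quarters ≈ 3.40%.

With a fixed labor force, u_{t+1} = u_t + s·(1−u_t) − f·u_t = u_t·(1−s−f) + s.
Here 1−s−f = 0.727 and s = 0.016.
u_1 = 0.012000 × 0.727 + 0.016 = 0.024724.
u_2 = 0.024724 × 0.727 + 0.016 = 0.033974.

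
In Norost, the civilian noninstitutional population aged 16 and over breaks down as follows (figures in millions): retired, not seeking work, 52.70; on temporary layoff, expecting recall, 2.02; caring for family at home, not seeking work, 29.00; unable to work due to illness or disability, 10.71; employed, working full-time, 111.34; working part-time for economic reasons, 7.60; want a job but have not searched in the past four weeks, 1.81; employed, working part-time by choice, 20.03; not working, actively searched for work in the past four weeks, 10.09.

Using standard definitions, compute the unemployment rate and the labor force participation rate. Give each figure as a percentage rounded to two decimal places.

Employed = 111.34 + 7.60 + 20.03 = 138.97 million (anyone who worked, including part-time for economic reasons, counts as employed).
Unemployed = 2.02 + 10.09 = 12.11 million (jobless and actively searching, or on temporary layoff).
Labor force = 138.97 + 12.11 = 151.08 million.
Not in labor force = 52.70 + 29.00 + 10.71 + 1.81 = 94.22 million (those not working and not actively searching are outside the labor force — including those who want a job but have given up searching).
Civilian working-age population = 151.08 + 94.22 = 245.30 million.
Unemployment rate = 12.11 / 151.08 = 8.02%.
Labor force participation rate = 151.08 / 245.30 = 61.59%.

Unemployment rate ≈ 8.02%; labor force participation rate ≈ 61.59%.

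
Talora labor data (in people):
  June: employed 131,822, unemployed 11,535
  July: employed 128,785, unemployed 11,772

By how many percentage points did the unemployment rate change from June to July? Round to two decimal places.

June: labor force = 131,822 + 11,535 = 143,357; u = 11,535/143,357 = 8.05%.
July: labor force = 128,785 + 11,772 = 140,557; u = 11,772/140,557 = 8.38%.
Change = 8.38% − 8.05% = +0.33 pp.

The unemployment rate changed by +0.33 percentage points.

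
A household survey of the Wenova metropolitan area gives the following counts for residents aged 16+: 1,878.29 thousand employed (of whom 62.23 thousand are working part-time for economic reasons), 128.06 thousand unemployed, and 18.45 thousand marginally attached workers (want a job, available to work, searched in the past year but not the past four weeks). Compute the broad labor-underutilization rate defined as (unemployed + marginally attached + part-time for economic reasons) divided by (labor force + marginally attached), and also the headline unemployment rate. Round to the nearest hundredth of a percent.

Labor force = 1,878.29 + 128.06 = 2,006.35 thousand.
Numerator = 128.06 + 18.45 + 62.23 = 208.74 thousand.
Denominator = 2,006.35 + 18.45 = 2,024.80 thousand.
Broad rate = 208.74 / 2,024.80 = 10.31%.
Headline unemployment rate = 128.06 / 2,006.35 = 6.38%.

Broad underutilization rate ≈ 10.31%; headline unemployment rate ≈ 6.38%.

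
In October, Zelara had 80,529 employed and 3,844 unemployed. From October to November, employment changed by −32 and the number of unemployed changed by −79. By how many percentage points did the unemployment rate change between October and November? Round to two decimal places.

October: labor force = 80,529 + 3,844 = 84,373; u = 3,844/84,373 = 4.56%.
November: labor force = 80,497 + 3,765 = 84,262; u = 3,765/84,262 = 4.47%.
Change = 4.47% − 4.56% = −0.09 pp.

The unemployment rate changed by −0.09 percentage points.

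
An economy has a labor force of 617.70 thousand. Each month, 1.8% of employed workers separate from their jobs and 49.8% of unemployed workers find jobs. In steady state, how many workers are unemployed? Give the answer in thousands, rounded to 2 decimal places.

Steady-state unemployment rate u* = s/(s+f) = 1.8/(1.8+49.8) = 0.034884.
Unemployed = u* × labor force = 0.034884 × 617.70 ≈ 21.55 thousand.

About 21.55 thousand are unemployed in steady state.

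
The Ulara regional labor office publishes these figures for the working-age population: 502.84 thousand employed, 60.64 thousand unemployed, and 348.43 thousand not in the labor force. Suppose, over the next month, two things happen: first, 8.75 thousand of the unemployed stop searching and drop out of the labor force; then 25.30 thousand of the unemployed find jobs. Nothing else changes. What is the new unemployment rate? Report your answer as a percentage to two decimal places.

New unemployment rate ≈ 4.79%.

Initially, labor force = 502.84 + 60.64 = 563.48 thousand, so u = 60.64/563.48 = 10.76%.
After the first change, unemployed and labor force both fall by 8.75 → E = 502.84, U = 51.89, labor force = 554.73 thousand.
After the second change, unemployed falls and employed rises by 25.30; labor force unchanged → E = 528.14, U = 26.59, labor force = 554.73 thousand.
New unemployment rate = 26.59 / 554.73 = 4.79%.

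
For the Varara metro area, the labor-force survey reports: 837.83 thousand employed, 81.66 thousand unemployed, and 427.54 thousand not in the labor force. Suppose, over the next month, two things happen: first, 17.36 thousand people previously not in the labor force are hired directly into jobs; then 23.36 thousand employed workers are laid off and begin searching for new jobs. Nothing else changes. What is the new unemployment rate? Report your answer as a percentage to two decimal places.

Initially, labor force = 837.83 + 81.66 = 919.49 thousand, so u = 81.66/919.49 = 8.88%.
After the first change, employed and labor force both rise by 17.36; unemployed unchanged → E = 855.19, U = 81.66, labor force = 936.85 thousand.
After the second change, employed falls and unemployed rises by 23.36; labor force unchanged → E = 831.83, U = 105.02, labor force = 936.85 thousand.
New unemployment rate = 105.02 / 936.85 = 11.21%.

New unemployment rate ≈ 11.21%.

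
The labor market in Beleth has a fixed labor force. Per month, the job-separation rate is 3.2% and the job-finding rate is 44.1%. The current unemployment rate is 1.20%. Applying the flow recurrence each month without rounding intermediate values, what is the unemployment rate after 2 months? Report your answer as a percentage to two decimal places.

Unemployment rate after two months ≈ 5.22%.

With a fixed labor force, u_{t+1} = u_t + s·(1−u_t) − f·u_t = u_t·(1−s−f) + s.
Here 1−s−f = 0.527 and s = 0.032.
u_1 = 0.012000 × 0.527 + 0.032 = 0.038324.
u_2 = 0.038324 × 0.527 + 0.032 = 0.052197.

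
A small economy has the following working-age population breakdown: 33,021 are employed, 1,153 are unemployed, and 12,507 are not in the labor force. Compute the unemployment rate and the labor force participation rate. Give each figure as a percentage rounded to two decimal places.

Labor force = employed + unemployed = 33,021 + 1,153 = 34,174.
Working-age population = 34,174 + 12,507 = 46,681.
Unemployment rate = 1,153 / 34,174 = 3.37%.
Labor force participation rate = 34,174 / 46,681 = 73.21%.

Unemployment rate ≈ 3.37%; labor force participation rate ≈ 73.21%.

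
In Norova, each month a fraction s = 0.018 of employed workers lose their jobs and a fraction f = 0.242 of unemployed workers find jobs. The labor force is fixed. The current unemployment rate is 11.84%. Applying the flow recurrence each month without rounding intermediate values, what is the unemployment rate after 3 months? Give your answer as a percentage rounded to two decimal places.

With a fixed labor force, u_{t+1} = u_t + s·(1−u_t) − f·u_t = u_t·(1−s−f) + s.
Here 1−s−f = 0.740 and s = 0.018.
u_1 = 0.118400 × 0.740 + 0.018 = 0.105616.
u_2 = 0.105616 × 0.740 + 0.018 = 0.096156.
u_3 = 0.096156 × 0.740 + 0.018 = 0.089155.

Unemployment rate after three months ≈ 8.92%.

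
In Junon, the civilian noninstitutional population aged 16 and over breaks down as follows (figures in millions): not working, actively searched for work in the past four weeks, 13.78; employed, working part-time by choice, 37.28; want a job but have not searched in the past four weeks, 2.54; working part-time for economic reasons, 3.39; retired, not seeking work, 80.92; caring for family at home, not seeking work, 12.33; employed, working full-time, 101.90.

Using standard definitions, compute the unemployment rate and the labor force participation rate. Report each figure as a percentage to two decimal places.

Employed = 37.28 + 3.39 + 101.90 = 142.57 million (anyone who worked, including part-time for economic reasons, counts as employed).
Unemployed = 13.78 million.
Labor force = 142.57 + 13.78 = 156.35 million.
Not in labor force = 2.54 + 80.92 + 12.33 = 95.79 million (those not working and not actively searching are outside the labor force — including those who want a job but have given up searching).
Civilian working-age population = 156.35 + 95.79 = 252.14 million.
Unemployment rate = 13.78 / 156.35 = 8.81%.
Labor force participation rate = 156.35 / 252.14 = 62.01%.

Unemployment rate ≈ 8.81%; labor force participation rate ≈ 62.01%.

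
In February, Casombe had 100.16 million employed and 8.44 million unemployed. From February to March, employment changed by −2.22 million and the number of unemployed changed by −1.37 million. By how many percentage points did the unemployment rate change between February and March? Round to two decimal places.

The unemployment rate changed by −1.04 percentage points.

February: labor force = 100.16 + 8.44 = 108.60; u = 8.44/108.60 = 7.77%.
March: labor force = 97.94 + 7.07 = 105.01; u = 7.07/105.01 = 6.73%.
Change = 6.73% − 7.77% = −1.04 pp.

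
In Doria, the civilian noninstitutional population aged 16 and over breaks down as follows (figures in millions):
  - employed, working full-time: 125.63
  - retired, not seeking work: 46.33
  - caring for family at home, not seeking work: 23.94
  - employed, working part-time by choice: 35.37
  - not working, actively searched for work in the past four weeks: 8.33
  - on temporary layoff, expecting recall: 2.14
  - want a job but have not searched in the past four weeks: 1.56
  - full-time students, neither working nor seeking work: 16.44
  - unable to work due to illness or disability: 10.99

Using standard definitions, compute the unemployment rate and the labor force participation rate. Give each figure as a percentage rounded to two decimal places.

Unemployment rate ≈ 6.11%; labor force participation rate ≈ 63.34%.

Employed = 125.63 + 35.37 = 161.00 million.
Unemployed = 8.33 + 2.14 = 10.47 million (jobless and actively searching, or on temporary layoff).
Labor force = 161.00 + 10.47 = 171.47 million.
Not in labor force = 46.33 + 23.94 + 1.56 + 16.44 + 10.99 = 99.26 million (those not working and not actively searching are outside the labor force — including those who want a job but have given up searching).
Civilian working-age population = 171.47 + 99.26 = 270.73 million.
Unemployment rate = 10.47 / 171.47 = 6.11%.
Labor force participation rate = 171.47 / 270.73 = 63.34%.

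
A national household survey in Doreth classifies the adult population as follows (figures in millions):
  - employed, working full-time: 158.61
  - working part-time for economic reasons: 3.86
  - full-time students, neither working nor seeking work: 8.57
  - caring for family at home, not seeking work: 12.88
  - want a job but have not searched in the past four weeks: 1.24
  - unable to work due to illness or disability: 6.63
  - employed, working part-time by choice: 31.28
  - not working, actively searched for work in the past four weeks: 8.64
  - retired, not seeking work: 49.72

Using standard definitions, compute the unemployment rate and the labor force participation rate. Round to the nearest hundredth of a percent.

Unemployment rate ≈ 4.27%; labor force participation rate ≈ 71.91%.

Employed = 158.61 + 3.86 + 31.28 = 193.75 million (anyone who worked, including part-time for economic reasons, counts as employed).
Unemployed = 8.64 million.
Labor force = 193.75 + 8.64 = 202.39 million.
Not in labor force = 8.57 + 12.88 + 1.24 + 6.63 + 49.72 = 79.04 million (those not working and not actively searching are outside the labor force — including those who want a job but have given up searching).
Civilian working-age population = 202.39 + 79.04 = 281.43 million.
Unemployment rate = 8.64 / 202.39 = 4.27%.
Labor force participation rate = 202.39 / 281.43 = 71.91%.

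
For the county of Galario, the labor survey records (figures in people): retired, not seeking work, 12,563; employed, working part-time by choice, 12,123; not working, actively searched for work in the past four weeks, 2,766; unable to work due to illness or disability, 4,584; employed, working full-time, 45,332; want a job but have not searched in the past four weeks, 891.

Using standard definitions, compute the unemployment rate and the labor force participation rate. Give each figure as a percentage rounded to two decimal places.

Unemployment rate ≈ 4.59%; labor force participation rate ≈ 76.95%.

Employed = 12,123 + 45,332 = 57,455.
Unemployed = 2,766.
Labor force = 57,455 + 2,766 = 60,221.
Not in labor force = 12,563 + 4,584 + 891 = 18,038 (those not working and not actively searching are outside the labor force — including those who want a job but have given up searching).
Civilian working-age population = 60,221 + 18,038 = 78,259.
Unemployment rate = 2,766 / 60,221 = 4.59%.
Labor force participation rate = 60,221 / 78,259 = 76.95%.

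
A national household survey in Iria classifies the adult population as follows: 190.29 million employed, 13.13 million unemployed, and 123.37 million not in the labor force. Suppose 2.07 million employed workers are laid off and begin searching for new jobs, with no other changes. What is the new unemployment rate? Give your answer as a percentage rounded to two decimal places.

New unemployment rate ≈ 7.47%.

Initially, labor force = 190.29 + 13.13 = 203.42 million, so u = 13.13/203.42 = 6.45%.
After the change, employed falls and unemployed rises by 2.07; labor force unchanged → E = 188.22, U = 15.20, labor force = 203.42 million.
New unemployment rate = 15.20 / 203.42 = 7.47%.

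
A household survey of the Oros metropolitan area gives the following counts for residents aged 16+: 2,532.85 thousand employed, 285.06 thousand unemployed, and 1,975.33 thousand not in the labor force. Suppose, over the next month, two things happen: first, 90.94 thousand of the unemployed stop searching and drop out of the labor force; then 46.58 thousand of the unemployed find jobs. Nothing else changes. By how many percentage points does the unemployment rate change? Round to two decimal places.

The unemployment rate changes by −4.71 percentage points.

Initially, labor force = 2,532.85 + 285.06 = 2,817.91 thousand, so u = 285.06/2,817.91 = 10.12%.
After the first change, unemployed and labor force both fall by 90.94 → E = 2,532.85, U = 194.12, labor force = 2,726.97 thousand.
After the second change, unemployed falls and employed rises by 46.58; labor force unchanged → E = 2,579.43, U = 147.54, labor force = 2,726.97 thousand.
New unemployment rate = 147.54 / 2,726.97 = 5.41%.
Change = 5.41% − 10.12% = −4.71 percentage points.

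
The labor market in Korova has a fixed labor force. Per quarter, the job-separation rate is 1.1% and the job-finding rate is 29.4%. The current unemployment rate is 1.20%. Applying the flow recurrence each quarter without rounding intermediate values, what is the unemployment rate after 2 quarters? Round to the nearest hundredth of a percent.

Unemployment rate after two quarters ≈ 2.44%.

With a fixed labor force, u_{t+1} = u_t + s·(1−u_t) − f·u_t = u_t·(1−s−f) + s.
Here 1−s−f = 0.695 and s = 0.011.
u_1 = 0.012000 × 0.695 + 0.011 = 0.019340.
u_2 = 0.019340 × 0.695 + 0.011 = 0.024441.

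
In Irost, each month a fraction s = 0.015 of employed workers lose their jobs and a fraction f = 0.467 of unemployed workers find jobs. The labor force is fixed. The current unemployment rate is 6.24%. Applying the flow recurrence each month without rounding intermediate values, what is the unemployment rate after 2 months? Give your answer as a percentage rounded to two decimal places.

Unemployment rate after two months ≈ 3.95%.

With a fixed labor force, u_{t+1} = u_t + s·(1−u_t) − f·u_t = u_t·(1−s−f) + s.
Here 1−s−f = 0.518 and s = 0.015.
u_1 = 0.062400 × 0.518 + 0.015 = 0.047323.
u_2 = 0.047323 × 0.518 + 0.015 = 0.039513.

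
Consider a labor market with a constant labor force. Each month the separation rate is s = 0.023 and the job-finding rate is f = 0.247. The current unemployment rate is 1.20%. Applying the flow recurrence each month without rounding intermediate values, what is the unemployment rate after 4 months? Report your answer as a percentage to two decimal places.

Unemployment rate after four months ≈ 6.44%.

With a fixed labor force, u_{t+1} = u_t + s·(1−u_t) − f·u_t = u_t·(1−s−f) + s.
Here 1−s−f = 0.730 and s = 0.023.
u_1 = 0.012000 × 0.730 + 0.023 = 0.031760.
u_2 = 0.031760 × 0.730 + 0.023 = 0.046185.
u_3 = 0.046185 × 0.730 + 0.023 = 0.056715.
u_4 = 0.056715 × 0.730 + 0.023 = 0.064402.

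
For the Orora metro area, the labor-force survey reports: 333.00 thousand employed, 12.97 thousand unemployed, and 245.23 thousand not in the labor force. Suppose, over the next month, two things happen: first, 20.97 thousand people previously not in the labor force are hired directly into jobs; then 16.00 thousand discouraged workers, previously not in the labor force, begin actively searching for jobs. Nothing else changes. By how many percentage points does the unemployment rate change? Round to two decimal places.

Initially, labor force = 333.00 + 12.97 = 345.97 thousand, so u = 12.97/345.97 = 3.75%.
After the first change, employed and labor force both rise by 20.97; unemployed unchanged → E = 353.97, U = 12.97, labor force = 366.94 thousand.
After the second change, unemployed and labor force both rise by 16.00 → E = 353.97, U = 28.97, labor force = 382.94 thousand.
New unemployment rate = 28.97 / 382.94 = 7.57%.
Change = 7.57% − 3.75% = +3.82 percentage points.

The unemployment rate changes by +3.82 percentage points.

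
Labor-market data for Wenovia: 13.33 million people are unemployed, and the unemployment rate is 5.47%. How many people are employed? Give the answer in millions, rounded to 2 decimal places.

Labor force = U / u = 13.33 / 0.0547 ≈ 243.69 million.
Employed = labor force − unemployed = 243.69 − 13.33 = 230.36 million.

About 230.36 million are employed.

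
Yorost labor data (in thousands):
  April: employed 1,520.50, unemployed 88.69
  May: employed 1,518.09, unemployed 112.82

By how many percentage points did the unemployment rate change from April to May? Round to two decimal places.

April: labor force = 1,520.50 + 88.69 = 1,609.19; u = 88.69/1,609.19 = 5.51%.
May: labor force = 1,518.09 + 112.82 = 1,630.91; u = 112.82/1,630.91 = 6.92%.
Change = 6.92% − 5.51% = +1.41 pp.

The unemployment rate changed by +1.41 percentage points.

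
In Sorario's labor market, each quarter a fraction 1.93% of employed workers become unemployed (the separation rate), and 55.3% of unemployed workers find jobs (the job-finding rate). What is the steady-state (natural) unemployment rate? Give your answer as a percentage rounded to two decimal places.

At steady state the flows balance: s·E = f·U, so U/(E+U) = s/(s+f).
u* = 1.93 / (1.93 + 55.3) = 1.93 / 57.23 = 3.37%.

Steady-state unemployment rate ≈ 3.37%.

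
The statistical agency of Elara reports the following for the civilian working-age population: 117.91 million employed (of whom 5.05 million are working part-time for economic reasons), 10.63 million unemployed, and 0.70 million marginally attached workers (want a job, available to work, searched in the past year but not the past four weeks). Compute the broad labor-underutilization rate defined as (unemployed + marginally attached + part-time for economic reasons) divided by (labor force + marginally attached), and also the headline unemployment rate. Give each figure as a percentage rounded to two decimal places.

Labor force = 117.91 + 10.63 = 128.54 million.
Numerator = 10.63 + 0.70 + 5.05 = 16.38 million.
Denominator = 128.54 + 0.70 = 129.24 million.
Broad rate = 16.38 / 129.24 = 12.67%.
Headline unemployment rate = 10.63 / 128.54 = 8.27%.

Broad underutilization rate ≈ 12.67%; headline unemployment rate ≈ 8.27%.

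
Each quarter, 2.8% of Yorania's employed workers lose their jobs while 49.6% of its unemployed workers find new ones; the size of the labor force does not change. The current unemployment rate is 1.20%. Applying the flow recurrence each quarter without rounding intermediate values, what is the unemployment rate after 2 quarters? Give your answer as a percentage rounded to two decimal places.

Unemployment rate after two quarters ≈ 4.40%.

With a fixed labor force, u_{t+1} = u_t + s·(1−u_t) − f·u_t = u_t·(1−s−f) + s.
Here 1−s−f = 0.476 and s = 0.028.
u_1 = 0.012000 × 0.476 + 0.028 = 0.033712.
u_2 = 0.033712 × 0.476 + 0.028 = 0.044047.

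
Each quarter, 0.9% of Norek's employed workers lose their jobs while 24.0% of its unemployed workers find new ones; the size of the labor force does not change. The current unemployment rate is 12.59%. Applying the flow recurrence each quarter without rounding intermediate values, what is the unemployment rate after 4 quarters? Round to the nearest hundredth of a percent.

With a fixed labor force, u_{t+1} = u_t + s·(1−u_t) − f·u_t = u_t·(1−s−f) + s.
Here 1−s−f = 0.751 and s = 0.009.
u_1 = 0.125900 × 0.751 + 0.009 = 0.103551.
u_2 = 0.103551 × 0.751 + 0.009 = 0.086767.
u_3 = 0.086767 × 0.751 + 0.009 = 0.074162.
u_4 = 0.074162 × 0.751 + 0.009 = 0.064696.

Unemployment rate after four quarters ≈ 6.47%.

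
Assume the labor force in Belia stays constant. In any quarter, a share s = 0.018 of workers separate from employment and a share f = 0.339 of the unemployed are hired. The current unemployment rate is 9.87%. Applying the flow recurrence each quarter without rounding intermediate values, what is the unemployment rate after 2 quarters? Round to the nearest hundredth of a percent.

Unemployment rate after two quarters ≈ 7.04%.

With a fixed labor force, u_{t+1} = u_t + s·(1−u_t) − f·u_t = u_t·(1−s−f) + s.
Here 1−s−f = 0.643 and s = 0.018.
u_1 = 0.098700 × 0.643 + 0.018 = 0.081464.
u_2 = 0.081464 × 0.643 + 0.018 = 0.070381.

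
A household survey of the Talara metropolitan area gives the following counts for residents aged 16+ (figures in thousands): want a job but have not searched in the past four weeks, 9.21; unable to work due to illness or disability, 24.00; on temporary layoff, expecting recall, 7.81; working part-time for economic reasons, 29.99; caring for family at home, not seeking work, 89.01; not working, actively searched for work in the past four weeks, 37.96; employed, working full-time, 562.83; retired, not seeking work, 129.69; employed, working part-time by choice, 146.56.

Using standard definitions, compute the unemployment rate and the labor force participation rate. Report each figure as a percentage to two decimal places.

Employed = 29.99 + 562.83 + 146.56 = 739.38 thousand (anyone who worked, including part-time for economic reasons, counts as employed).
Unemployed = 7.81 + 37.96 = 45.77 thousand (jobless and actively searching, or on temporary layoff).
Labor force = 739.38 + 45.77 = 785.15 thousand.
Not in labor force = 9.21 + 24.00 + 89.01 + 129.69 = 251.91 thousand (those not working and not actively searching are outside the labor force — including those who want a job but have given up searching).
Civilian working-age population = 785.15 + 251.91 = 1,037.06 thousand.
Unemployment rate = 45.77 / 785.15 = 5.83%.
Labor force participation rate = 785.15 / 1,037.06 = 75.71%.

Unemployment rate ≈ 5.83%; labor force participation rate ≈ 75.71%.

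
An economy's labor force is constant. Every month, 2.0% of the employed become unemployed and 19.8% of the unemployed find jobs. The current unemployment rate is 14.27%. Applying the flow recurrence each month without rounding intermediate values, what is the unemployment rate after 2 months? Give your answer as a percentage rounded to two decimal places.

Unemployment rate after two months ≈ 12.29%.

With a fixed labor force, u_{t+1} = u_t + s·(1−u_t) − f·u_t = u_t·(1−s−f) + s.
Here 1−s−f = 0.782 and s = 0.020.
u_1 = 0.142700 × 0.782 + 0.020 = 0.131591.
u_2 = 0.131591 × 0.782 + 0.020 = 0.122904.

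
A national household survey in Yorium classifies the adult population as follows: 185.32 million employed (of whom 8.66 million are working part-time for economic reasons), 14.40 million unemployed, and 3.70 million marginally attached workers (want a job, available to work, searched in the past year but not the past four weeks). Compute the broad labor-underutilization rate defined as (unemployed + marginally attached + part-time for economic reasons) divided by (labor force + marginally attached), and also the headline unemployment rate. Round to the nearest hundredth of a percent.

Broad underutilization rate ≈ 13.16%; headline unemployment rate ≈ 7.21%.

Labor force = 185.32 + 14.40 = 199.72 million.
Numerator = 14.40 + 3.70 + 8.66 = 26.76 million.
Denominator = 199.72 + 3.70 = 203.42 million.
Broad rate = 26.76 / 203.42 = 13.16%.
Headline unemployment rate = 14.40 / 199.72 = 7.21%.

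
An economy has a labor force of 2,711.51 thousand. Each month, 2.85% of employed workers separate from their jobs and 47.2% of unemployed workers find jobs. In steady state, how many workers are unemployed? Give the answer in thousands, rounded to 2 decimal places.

About 154.40 thousand are unemployed in steady state.

Steady-state unemployment rate u* = s/(s+f) = 2.85/(2.85+47.2) = 0.056943.
Unemployed = u* × labor force = 0.056943 × 2,711.51 ≈ 154.40 thousand.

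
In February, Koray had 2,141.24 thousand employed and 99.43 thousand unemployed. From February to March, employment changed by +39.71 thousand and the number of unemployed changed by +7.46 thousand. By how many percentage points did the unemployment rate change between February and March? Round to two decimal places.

February: labor force = 2,141.24 + 99.43 = 2,240.67; u = 99.43/2,240.67 = 4.44%.
March: labor force = 2,180.95 + 106.89 = 2,287.84; u = 106.89/2,287.84 = 4.67%.
Change = 4.67% − 4.44% = +0.23 pp.

The unemployment rate changed by +0.23 percentage points.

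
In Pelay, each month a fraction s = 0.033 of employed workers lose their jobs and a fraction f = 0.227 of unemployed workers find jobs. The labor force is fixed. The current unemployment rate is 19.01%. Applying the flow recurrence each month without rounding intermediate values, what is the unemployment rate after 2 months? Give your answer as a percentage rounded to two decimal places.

Unemployment rate after two months ≈ 16.15%.

With a fixed labor force, u_{t+1} = u_t + s·(1−u_t) − f·u_t = u_t·(1−s−f) + s.
Here 1−s−f = 0.740 and s = 0.033.
u_1 = 0.190100 × 0.740 + 0.033 = 0.173674.
u_2 = 0.173674 × 0.740 + 0.033 = 0.161519.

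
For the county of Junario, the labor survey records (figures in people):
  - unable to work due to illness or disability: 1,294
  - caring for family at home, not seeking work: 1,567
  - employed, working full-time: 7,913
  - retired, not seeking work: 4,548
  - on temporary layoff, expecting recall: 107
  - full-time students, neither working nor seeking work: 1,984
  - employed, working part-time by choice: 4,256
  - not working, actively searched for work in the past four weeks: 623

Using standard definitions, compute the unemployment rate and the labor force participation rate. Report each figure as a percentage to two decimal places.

Unemployment rate ≈ 5.66%; labor force participation rate ≈ 57.86%.

Employed = 7,913 + 4,256 = 12,169.
Unemployed = 107 + 623 = 730 (jobless and actively searching, or on temporary layoff).
Labor force = 12,169 + 730 = 12,899.
Not in labor force = 1,294 + 1,567 + 4,548 + 1,984 = 9,393 (those not working and not actively searching are outside the labor force).
Civilian working-age population = 12,899 + 9,393 = 22,292.
Unemployment rate = 730 / 12,899 = 5.66%.
Labor force participation rate = 12,899 / 22,292 = 57.86%.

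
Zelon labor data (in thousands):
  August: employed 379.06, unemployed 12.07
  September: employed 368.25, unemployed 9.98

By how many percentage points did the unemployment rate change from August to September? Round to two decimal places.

August: labor force = 379.06 + 12.07 = 391.13; u = 12.07/391.13 = 3.09%.
September: labor force = 368.25 + 9.98 = 378.23; u = 9.98/378.23 = 2.64%.
Change = 2.64% − 3.09% = −0.45 pp.

The unemployment rate changed by −0.45 percentage points.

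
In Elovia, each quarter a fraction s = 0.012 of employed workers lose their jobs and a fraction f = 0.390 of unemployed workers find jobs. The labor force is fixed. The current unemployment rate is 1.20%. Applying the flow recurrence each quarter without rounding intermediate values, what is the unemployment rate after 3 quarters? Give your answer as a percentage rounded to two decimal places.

Unemployment rate after three quarters ≈ 2.60%.

With a fixed labor force, u_{t+1} = u_t + s·(1−u_t) − f·u_t = u_t·(1−s−f) + s.
Here 1−s−f = 0.598 and s = 0.012.
u_1 = 0.012000 × 0.598 + 0.012 = 0.019176.
u_2 = 0.019176 × 0.598 + 0.012 = 0.023467.
u_3 = 0.023467 × 0.598 + 0.012 = 0.026033.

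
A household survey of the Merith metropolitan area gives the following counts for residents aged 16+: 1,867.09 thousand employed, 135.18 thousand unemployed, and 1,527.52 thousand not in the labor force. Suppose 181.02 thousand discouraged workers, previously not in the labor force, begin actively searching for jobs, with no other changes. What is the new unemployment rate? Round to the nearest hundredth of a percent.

New unemployment rate ≈ 14.48%.

Initially, labor force = 1,867.09 + 135.18 = 2,002.27 thousand, so u = 135.18/2,002.27 = 6.75%.
After the change, unemployed and labor force both rise by 181.02 → E = 1,867.09, U = 316.20, labor force = 2,183.29 thousand.
New unemployment rate = 316.20 / 2,183.29 = 14.48%.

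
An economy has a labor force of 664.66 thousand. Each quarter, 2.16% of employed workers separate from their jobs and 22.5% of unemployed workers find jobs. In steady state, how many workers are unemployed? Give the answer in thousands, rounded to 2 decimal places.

Steady-state unemployment rate u* = s/(s+f) = 2.16/(2.16+22.5) = 0.087591.
Unemployed = u* × labor force = 0.087591 × 664.66 ≈ 58.22 thousand.

About 58.22 thousand are unemployed in steady state.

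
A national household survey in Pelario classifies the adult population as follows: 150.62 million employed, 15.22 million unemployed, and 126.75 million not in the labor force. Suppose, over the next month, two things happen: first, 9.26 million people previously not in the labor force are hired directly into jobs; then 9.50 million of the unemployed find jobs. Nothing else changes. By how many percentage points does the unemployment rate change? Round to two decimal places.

Initially, labor force = 150.62 + 15.22 = 165.84 million, so u = 15.22/165.84 = 9.18%.
After the first change, employed and labor force both rise by 9.26; unemployed unchanged → E = 159.88, U = 15.22, labor force = 175.10 million.
After the second change, unemployed falls and employed rises by 9.50; labor force unchanged → E = 169.38, U = 5.72, labor force = 175.10 million.
New unemployment rate = 5.72 / 175.10 = 3.27%.
Change = 3.27% − 9.18% = −5.91 percentage points.

The unemployment rate changes by −5.91 percentage points.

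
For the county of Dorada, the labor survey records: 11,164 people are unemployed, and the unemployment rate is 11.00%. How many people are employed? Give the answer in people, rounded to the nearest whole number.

About 90,327 are employed.

Labor force = U / u = 11,164 / 0.1100 ≈ 101,491.
Employed = labor force − unemployed = 101,491 − 11,164 = 90,327.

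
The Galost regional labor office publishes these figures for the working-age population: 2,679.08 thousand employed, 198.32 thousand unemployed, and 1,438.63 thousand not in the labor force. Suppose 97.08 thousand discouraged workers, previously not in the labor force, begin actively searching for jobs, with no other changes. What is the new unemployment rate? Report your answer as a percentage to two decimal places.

Initially, labor force = 2,679.08 + 198.32 = 2,877.40 thousand, so u = 198.32/2,877.40 = 6.89%.
After the change, unemployed and labor force both rise by 97.08 → E = 2,679.08, U = 295.40, labor force = 2,974.48 thousand.
New unemployment rate = 295.40 / 2,974.48 = 9.93%.

New unemployment rate ≈ 9.93%.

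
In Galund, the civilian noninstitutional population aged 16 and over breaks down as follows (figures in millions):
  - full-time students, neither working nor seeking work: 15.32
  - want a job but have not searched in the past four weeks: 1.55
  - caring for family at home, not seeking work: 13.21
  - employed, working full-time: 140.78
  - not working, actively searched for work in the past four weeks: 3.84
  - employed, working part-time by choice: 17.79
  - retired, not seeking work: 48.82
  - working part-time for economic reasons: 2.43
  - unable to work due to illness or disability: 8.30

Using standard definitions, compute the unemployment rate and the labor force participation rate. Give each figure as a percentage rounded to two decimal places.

Employed = 140.78 + 17.79 + 2.43 = 161.00 million (anyone who worked, including part-time for economic reasons, counts as employed).
Unemployed = 3.84 million.
Labor force = 161.00 + 3.84 = 164.84 million.
Not in labor force = 15.32 + 1.55 + 13.21 + 48.82 + 8.30 = 87.20 million (those not working and not actively searching are outside the labor force — including those who want a job but have given up searching).
Civilian working-age population = 164.84 + 87.20 = 252.04 million.
Unemployment rate = 3.84 / 164.84 = 2.33%.
Labor force participation rate = 164.84 / 252.04 = 65.40%.

Unemployment rate ≈ 2.33%; labor force participation rate ≈ 65.40%.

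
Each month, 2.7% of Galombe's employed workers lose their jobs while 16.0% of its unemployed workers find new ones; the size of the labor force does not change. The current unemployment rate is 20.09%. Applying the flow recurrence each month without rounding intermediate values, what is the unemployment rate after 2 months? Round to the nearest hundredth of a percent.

With a fixed labor force, u_{t+1} = u_t + s·(1−u_t) − f·u_t = u_t·(1−s−f) + s.
Here 1−s−f = 0.813 and s = 0.027.
u_1 = 0.200900 × 0.813 + 0.027 = 0.190332.
u_2 = 0.190332 × 0.813 + 0.027 = 0.181740.

Unemployment rate after two months ≈ 18.17%.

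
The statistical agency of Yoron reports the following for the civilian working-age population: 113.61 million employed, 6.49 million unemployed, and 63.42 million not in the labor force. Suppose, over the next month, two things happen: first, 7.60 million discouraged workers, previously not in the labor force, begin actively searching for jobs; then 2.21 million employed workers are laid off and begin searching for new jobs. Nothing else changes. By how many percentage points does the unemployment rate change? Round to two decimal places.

The unemployment rate changes by +7.36 percentage points.

Initially, labor force = 113.61 + 6.49 = 120.10 million, so u = 6.49/120.10 = 5.40%.
After the first change, unemployed and labor force both rise by 7.60 → E = 113.61, U = 14.09, labor force = 127.70 million.
After the second change, employed falls and unemployed rises by 2.21; labor force unchanged → E = 111.40, U = 16.30, labor force = 127.70 million.
New unemployment rate = 16.30 / 127.70 = 12.76%.
Change = 12.76% − 5.40% = +7.36 percentage points.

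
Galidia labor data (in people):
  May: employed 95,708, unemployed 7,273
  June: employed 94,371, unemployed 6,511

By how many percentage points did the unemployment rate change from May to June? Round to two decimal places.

The unemployment rate changed by −0.61 percentage points.

May: labor force = 95,708 + 7,273 = 102,981; u = 7,273/102,981 = 7.06%.
June: labor force = 94,371 + 6,511 = 100,882; u = 6,511/100,882 = 6.45%.
Change = 6.45% − 7.06% = −0.61 pp.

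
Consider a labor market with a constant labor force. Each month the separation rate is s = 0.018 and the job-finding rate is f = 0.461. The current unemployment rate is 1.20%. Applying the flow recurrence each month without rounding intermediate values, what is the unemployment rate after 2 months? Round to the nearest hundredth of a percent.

Unemployment rate after two months ≈ 3.06%.

With a fixed labor force, u_{t+1} = u_t + s·(1−u_t) − f·u_t = u_t·(1−s−f) + s.
Here 1−s−f = 0.521 and s = 0.018.
u_1 = 0.012000 × 0.521 + 0.018 = 0.024252.
u_2 = 0.024252 × 0.521 + 0.018 = 0.030635.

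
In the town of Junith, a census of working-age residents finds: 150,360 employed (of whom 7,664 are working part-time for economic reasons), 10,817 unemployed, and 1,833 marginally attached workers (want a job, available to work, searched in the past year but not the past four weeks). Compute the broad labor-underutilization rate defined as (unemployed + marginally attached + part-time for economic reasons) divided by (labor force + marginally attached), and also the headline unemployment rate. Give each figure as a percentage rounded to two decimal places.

Broad underutilization rate ≈ 12.46%; headline unemployment rate ≈ 6.71%.

Labor force = 150,360 + 10,817 = 161,177.
Numerator = 10,817 + 1,833 + 7,664 = 20,314.
Denominator = 161,177 + 1,833 = 163,010.
Broad rate = 20,314 / 163,010 = 12.46%.
Headline unemployment rate = 10,817 / 161,177 = 6.71%.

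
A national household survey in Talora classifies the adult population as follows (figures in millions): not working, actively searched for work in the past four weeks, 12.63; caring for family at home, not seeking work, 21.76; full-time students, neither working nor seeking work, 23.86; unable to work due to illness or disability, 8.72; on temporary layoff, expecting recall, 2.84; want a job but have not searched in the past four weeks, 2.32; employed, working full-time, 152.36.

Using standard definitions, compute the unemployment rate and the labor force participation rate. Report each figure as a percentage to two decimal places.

Employed = 152.36 million.
Unemployed = 12.63 + 2.84 = 15.47 million (jobless and actively searching, or on temporary layoff).
Labor force = 152.36 + 15.47 = 167.83 million.
Not in labor force = 21.76 + 23.86 + 8.72 + 2.32 = 56.66 million (those not working and not actively searching are outside the labor force — including those who want a job but have given up searching).
Civilian working-age population = 167.83 + 56.66 = 224.49 million.
Unemployment rate = 15.47 / 167.83 = 9.22%.
Labor force participation rate = 167.83 / 224.49 = 74.76%.

Unemployment rate ≈ 9.22%; labor force participation rate ≈ 74.76%.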